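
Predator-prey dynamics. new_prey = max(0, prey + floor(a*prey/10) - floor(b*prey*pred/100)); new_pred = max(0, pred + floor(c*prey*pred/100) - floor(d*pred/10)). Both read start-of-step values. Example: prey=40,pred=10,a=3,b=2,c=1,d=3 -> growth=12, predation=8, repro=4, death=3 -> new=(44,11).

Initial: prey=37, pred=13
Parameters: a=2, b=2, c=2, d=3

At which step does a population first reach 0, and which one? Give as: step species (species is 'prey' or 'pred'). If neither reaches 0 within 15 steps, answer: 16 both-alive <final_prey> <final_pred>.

Step 1: prey: 37+7-9=35; pred: 13+9-3=19
Step 2: prey: 35+7-13=29; pred: 19+13-5=27
Step 3: prey: 29+5-15=19; pred: 27+15-8=34
Step 4: prey: 19+3-12=10; pred: 34+12-10=36
Step 5: prey: 10+2-7=5; pred: 36+7-10=33
Step 6: prey: 5+1-3=3; pred: 33+3-9=27
Step 7: prey: 3+0-1=2; pred: 27+1-8=20
Step 8: prey: 2+0-0=2; pred: 20+0-6=14
Step 9: prey: 2+0-0=2; pred: 14+0-4=10
Step 10: prey: 2+0-0=2; pred: 10+0-3=7
Step 11: prey: 2+0-0=2; pred: 7+0-2=5
Step 12: prey: 2+0-0=2; pred: 5+0-1=4
Step 13: prey: 2+0-0=2; pred: 4+0-1=3
Step 14: prey: 2+0-0=2; pred: 3+0-0=3
Steps 15-15: state stable at prey=2, pred=3 (no change)
No extinction within 15 steps

Answer: 16 both-alive 2 3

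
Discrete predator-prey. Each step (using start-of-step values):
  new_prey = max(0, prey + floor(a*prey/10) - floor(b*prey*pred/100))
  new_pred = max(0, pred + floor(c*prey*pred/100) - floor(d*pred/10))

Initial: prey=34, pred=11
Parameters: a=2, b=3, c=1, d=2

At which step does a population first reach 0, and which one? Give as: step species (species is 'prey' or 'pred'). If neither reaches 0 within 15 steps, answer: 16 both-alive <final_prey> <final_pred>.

Answer: 16 both-alive 9 4

Derivation:
Step 1: prey: 34+6-11=29; pred: 11+3-2=12
Step 2: prey: 29+5-10=24; pred: 12+3-2=13
Step 3: prey: 24+4-9=19; pred: 13+3-2=14
Step 4: prey: 19+3-7=15; pred: 14+2-2=14
Step 5: prey: 15+3-6=12; pred: 14+2-2=14
Step 6: prey: 12+2-5=9; pred: 14+1-2=13
Step 7: prey: 9+1-3=7; pred: 13+1-2=12
Step 8: prey: 7+1-2=6; pred: 12+0-2=10
Step 9: prey: 6+1-1=6; pred: 10+0-2=8
Step 10: prey: 6+1-1=6; pred: 8+0-1=7
Step 11: prey: 6+1-1=6; pred: 7+0-1=6
Step 12: prey: 6+1-1=6; pred: 6+0-1=5
Step 13: prey: 6+1-0=7; pred: 5+0-1=4
Step 14: prey: 7+1-0=8; pred: 4+0-0=4
Step 15: prey: 8+1-0=9; pred: 4+0-0=4
No extinction within 15 steps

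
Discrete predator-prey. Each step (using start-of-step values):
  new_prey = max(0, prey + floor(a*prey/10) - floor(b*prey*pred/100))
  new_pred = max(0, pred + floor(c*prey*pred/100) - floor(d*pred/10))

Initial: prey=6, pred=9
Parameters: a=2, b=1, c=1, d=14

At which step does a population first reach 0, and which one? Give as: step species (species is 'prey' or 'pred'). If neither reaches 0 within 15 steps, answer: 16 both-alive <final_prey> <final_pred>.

Answer: 1 pred

Derivation:
Step 1: prey: 6+1-0=7; pred: 9+0-12=0
First extinction: pred at step 1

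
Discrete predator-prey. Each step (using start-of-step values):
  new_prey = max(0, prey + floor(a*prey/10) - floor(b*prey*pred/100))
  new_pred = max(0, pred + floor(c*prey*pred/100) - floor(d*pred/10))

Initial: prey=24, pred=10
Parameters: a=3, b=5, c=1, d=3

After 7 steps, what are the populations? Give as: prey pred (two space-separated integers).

Step 1: prey: 24+7-12=19; pred: 10+2-3=9
Step 2: prey: 19+5-8=16; pred: 9+1-2=8
Step 3: prey: 16+4-6=14; pred: 8+1-2=7
Step 4: prey: 14+4-4=14; pred: 7+0-2=5
Step 5: prey: 14+4-3=15; pred: 5+0-1=4
Step 6: prey: 15+4-3=16; pred: 4+0-1=3
Step 7: prey: 16+4-2=18; pred: 3+0-0=3

Answer: 18 3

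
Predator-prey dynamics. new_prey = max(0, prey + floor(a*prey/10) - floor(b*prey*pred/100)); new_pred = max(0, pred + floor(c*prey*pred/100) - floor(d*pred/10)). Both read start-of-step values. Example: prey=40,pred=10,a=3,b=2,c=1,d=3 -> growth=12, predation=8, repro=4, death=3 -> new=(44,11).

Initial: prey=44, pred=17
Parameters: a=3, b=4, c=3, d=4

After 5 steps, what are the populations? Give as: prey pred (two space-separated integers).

Answer: 0 11

Derivation:
Step 1: prey: 44+13-29=28; pred: 17+22-6=33
Step 2: prey: 28+8-36=0; pred: 33+27-13=47
Step 3: prey: 0+0-0=0; pred: 47+0-18=29
Step 4: prey: 0+0-0=0; pred: 29+0-11=18
Step 5: prey: 0+0-0=0; pred: 18+0-7=11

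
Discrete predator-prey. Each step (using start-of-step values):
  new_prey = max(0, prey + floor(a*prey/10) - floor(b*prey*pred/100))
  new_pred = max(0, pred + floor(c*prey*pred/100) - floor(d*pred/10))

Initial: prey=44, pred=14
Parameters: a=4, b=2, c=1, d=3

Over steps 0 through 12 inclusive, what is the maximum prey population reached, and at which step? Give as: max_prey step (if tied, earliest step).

Answer: 54 3

Derivation:
Step 1: prey: 44+17-12=49; pred: 14+6-4=16
Step 2: prey: 49+19-15=53; pred: 16+7-4=19
Step 3: prey: 53+21-20=54; pred: 19+10-5=24
Step 4: prey: 54+21-25=50; pred: 24+12-7=29
Step 5: prey: 50+20-29=41; pred: 29+14-8=35
Step 6: prey: 41+16-28=29; pred: 35+14-10=39
Step 7: prey: 29+11-22=18; pred: 39+11-11=39
Step 8: prey: 18+7-14=11; pred: 39+7-11=35
Step 9: prey: 11+4-7=8; pred: 35+3-10=28
Step 10: prey: 8+3-4=7; pred: 28+2-8=22
Step 11: prey: 7+2-3=6; pred: 22+1-6=17
Step 12: prey: 6+2-2=6; pred: 17+1-5=13
Max prey = 54 at step 3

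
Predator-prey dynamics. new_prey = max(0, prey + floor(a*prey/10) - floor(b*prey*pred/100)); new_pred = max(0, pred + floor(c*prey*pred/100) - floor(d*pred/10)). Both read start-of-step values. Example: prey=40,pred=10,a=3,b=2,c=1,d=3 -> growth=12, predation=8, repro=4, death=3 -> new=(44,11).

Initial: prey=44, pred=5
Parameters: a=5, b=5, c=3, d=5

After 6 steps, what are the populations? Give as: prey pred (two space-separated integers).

Answer: 0 16

Derivation:
Step 1: prey: 44+22-11=55; pred: 5+6-2=9
Step 2: prey: 55+27-24=58; pred: 9+14-4=19
Step 3: prey: 58+29-55=32; pred: 19+33-9=43
Step 4: prey: 32+16-68=0; pred: 43+41-21=63
Step 5: prey: 0+0-0=0; pred: 63+0-31=32
Step 6: prey: 0+0-0=0; pred: 32+0-16=16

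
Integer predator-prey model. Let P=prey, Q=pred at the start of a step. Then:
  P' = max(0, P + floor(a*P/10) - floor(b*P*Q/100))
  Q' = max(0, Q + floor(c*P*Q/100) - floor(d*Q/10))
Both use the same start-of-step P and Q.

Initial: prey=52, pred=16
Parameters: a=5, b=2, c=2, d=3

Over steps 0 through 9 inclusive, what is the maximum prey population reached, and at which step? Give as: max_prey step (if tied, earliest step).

Answer: 62 1

Derivation:
Step 1: prey: 52+26-16=62; pred: 16+16-4=28
Step 2: prey: 62+31-34=59; pred: 28+34-8=54
Step 3: prey: 59+29-63=25; pred: 54+63-16=101
Step 4: prey: 25+12-50=0; pred: 101+50-30=121
Step 5: prey: 0+0-0=0; pred: 121+0-36=85
Step 6: prey: 0+0-0=0; pred: 85+0-25=60
Step 7: prey: 0+0-0=0; pred: 60+0-18=42
Step 8: prey: 0+0-0=0; pred: 42+0-12=30
Step 9: prey: 0+0-0=0; pred: 30+0-9=21
Max prey = 62 at step 1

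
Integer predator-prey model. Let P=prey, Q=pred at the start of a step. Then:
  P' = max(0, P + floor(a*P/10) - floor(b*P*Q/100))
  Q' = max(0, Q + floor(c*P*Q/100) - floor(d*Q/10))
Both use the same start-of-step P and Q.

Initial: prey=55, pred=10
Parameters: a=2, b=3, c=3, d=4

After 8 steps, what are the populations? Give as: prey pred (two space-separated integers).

Answer: 0 6

Derivation:
Step 1: prey: 55+11-16=50; pred: 10+16-4=22
Step 2: prey: 50+10-33=27; pred: 22+33-8=47
Step 3: prey: 27+5-38=0; pred: 47+38-18=67
Step 4: prey: 0+0-0=0; pred: 67+0-26=41
Step 5: prey: 0+0-0=0; pred: 41+0-16=25
Step 6: prey: 0+0-0=0; pred: 25+0-10=15
Step 7: prey: 0+0-0=0; pred: 15+0-6=9
Step 8: prey: 0+0-0=0; pred: 9+0-3=6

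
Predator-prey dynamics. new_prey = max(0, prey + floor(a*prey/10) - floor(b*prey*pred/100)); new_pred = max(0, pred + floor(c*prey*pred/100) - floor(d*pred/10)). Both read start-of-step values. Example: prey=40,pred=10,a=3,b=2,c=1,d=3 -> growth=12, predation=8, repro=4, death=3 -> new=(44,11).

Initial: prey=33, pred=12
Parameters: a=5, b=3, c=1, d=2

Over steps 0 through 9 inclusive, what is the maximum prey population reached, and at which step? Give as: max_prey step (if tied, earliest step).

Answer: 45 3

Derivation:
Step 1: prey: 33+16-11=38; pred: 12+3-2=13
Step 2: prey: 38+19-14=43; pred: 13+4-2=15
Step 3: prey: 43+21-19=45; pred: 15+6-3=18
Step 4: prey: 45+22-24=43; pred: 18+8-3=23
Step 5: prey: 43+21-29=35; pred: 23+9-4=28
Step 6: prey: 35+17-29=23; pred: 28+9-5=32
Step 7: prey: 23+11-22=12; pred: 32+7-6=33
Step 8: prey: 12+6-11=7; pred: 33+3-6=30
Step 9: prey: 7+3-6=4; pred: 30+2-6=26
Max prey = 45 at step 3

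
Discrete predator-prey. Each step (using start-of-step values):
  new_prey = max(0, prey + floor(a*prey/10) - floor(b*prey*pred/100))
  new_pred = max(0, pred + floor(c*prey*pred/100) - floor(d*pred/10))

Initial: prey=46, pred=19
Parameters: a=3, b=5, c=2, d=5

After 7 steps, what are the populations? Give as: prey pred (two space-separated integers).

Step 1: prey: 46+13-43=16; pred: 19+17-9=27
Step 2: prey: 16+4-21=0; pred: 27+8-13=22
Step 3: prey: 0+0-0=0; pred: 22+0-11=11
Step 4: prey: 0+0-0=0; pred: 11+0-5=6
Step 5: prey: 0+0-0=0; pred: 6+0-3=3
Step 6: prey: 0+0-0=0; pred: 3+0-1=2
Step 7: prey: 0+0-0=0; pred: 2+0-1=1

Answer: 0 1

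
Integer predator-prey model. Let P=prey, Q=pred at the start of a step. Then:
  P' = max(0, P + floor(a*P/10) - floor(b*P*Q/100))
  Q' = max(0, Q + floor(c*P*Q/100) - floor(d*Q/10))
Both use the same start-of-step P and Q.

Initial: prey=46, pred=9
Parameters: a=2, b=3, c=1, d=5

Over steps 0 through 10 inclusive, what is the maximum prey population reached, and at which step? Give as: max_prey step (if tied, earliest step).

Step 1: prey: 46+9-12=43; pred: 9+4-4=9
Step 2: prey: 43+8-11=40; pred: 9+3-4=8
Step 3: prey: 40+8-9=39; pred: 8+3-4=7
Step 4: prey: 39+7-8=38; pred: 7+2-3=6
Step 5: prey: 38+7-6=39; pred: 6+2-3=5
Step 6: prey: 39+7-5=41; pred: 5+1-2=4
Step 7: prey: 41+8-4=45; pred: 4+1-2=3
Step 8: prey: 45+9-4=50; pred: 3+1-1=3
Step 9: prey: 50+10-4=56; pred: 3+1-1=3
Step 10: prey: 56+11-5=62; pred: 3+1-1=3
Max prey = 62 at step 10

Answer: 62 10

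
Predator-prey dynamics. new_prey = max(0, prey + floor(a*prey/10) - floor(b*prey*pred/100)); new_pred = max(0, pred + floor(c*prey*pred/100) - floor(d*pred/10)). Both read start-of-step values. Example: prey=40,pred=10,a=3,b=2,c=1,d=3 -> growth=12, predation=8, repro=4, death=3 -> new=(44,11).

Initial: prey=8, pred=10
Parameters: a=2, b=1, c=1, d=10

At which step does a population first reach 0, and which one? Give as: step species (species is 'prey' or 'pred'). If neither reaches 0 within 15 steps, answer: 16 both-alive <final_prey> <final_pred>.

Step 1: prey: 8+1-0=9; pred: 10+0-10=0
First extinction: pred at step 1

Answer: 1 pred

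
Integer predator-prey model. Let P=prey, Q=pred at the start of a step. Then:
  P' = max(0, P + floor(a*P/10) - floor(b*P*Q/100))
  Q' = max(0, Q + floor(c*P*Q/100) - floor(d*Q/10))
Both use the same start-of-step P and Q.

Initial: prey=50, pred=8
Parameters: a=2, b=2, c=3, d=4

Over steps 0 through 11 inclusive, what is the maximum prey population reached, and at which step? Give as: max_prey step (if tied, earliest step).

Step 1: prey: 50+10-8=52; pred: 8+12-3=17
Step 2: prey: 52+10-17=45; pred: 17+26-6=37
Step 3: prey: 45+9-33=21; pred: 37+49-14=72
Step 4: prey: 21+4-30=0; pred: 72+45-28=89
Step 5: prey: 0+0-0=0; pred: 89+0-35=54
Step 6: prey: 0+0-0=0; pred: 54+0-21=33
Step 7: prey: 0+0-0=0; pred: 33+0-13=20
Step 8: prey: 0+0-0=0; pred: 20+0-8=12
Step 9: prey: 0+0-0=0; pred: 12+0-4=8
Step 10: prey: 0+0-0=0; pred: 8+0-3=5
Step 11: prey: 0+0-0=0; pred: 5+0-2=3
Max prey = 52 at step 1

Answer: 52 1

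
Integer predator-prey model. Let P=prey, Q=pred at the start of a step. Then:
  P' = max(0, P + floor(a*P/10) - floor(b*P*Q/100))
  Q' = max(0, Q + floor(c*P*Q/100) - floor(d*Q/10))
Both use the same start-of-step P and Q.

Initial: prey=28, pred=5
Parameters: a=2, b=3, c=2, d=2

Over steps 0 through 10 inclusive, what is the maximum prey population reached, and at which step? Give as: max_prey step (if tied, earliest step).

Step 1: prey: 28+5-4=29; pred: 5+2-1=6
Step 2: prey: 29+5-5=29; pred: 6+3-1=8
Step 3: prey: 29+5-6=28; pred: 8+4-1=11
Step 4: prey: 28+5-9=24; pred: 11+6-2=15
Step 5: prey: 24+4-10=18; pred: 15+7-3=19
Step 6: prey: 18+3-10=11; pred: 19+6-3=22
Step 7: prey: 11+2-7=6; pred: 22+4-4=22
Step 8: prey: 6+1-3=4; pred: 22+2-4=20
Step 9: prey: 4+0-2=2; pred: 20+1-4=17
Step 10: prey: 2+0-1=1; pred: 17+0-3=14
Max prey = 29 at step 1

Answer: 29 1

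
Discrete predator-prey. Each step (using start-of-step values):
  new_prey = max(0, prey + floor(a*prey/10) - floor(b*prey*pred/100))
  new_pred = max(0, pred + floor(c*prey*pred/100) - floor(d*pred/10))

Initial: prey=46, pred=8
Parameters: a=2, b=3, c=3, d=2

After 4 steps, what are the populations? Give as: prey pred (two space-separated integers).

Step 1: prey: 46+9-11=44; pred: 8+11-1=18
Step 2: prey: 44+8-23=29; pred: 18+23-3=38
Step 3: prey: 29+5-33=1; pred: 38+33-7=64
Step 4: prey: 1+0-1=0; pred: 64+1-12=53

Answer: 0 53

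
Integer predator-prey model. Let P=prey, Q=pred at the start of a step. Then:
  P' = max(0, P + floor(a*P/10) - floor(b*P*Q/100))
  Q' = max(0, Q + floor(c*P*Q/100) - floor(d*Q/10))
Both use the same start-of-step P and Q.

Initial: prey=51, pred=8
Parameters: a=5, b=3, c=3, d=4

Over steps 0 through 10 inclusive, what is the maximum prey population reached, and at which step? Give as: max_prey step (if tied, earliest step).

Step 1: prey: 51+25-12=64; pred: 8+12-3=17
Step 2: prey: 64+32-32=64; pred: 17+32-6=43
Step 3: prey: 64+32-82=14; pred: 43+82-17=108
Step 4: prey: 14+7-45=0; pred: 108+45-43=110
Step 5: prey: 0+0-0=0; pred: 110+0-44=66
Step 6: prey: 0+0-0=0; pred: 66+0-26=40
Step 7: prey: 0+0-0=0; pred: 40+0-16=24
Step 8: prey: 0+0-0=0; pred: 24+0-9=15
Step 9: prey: 0+0-0=0; pred: 15+0-6=9
Step 10: prey: 0+0-0=0; pred: 9+0-3=6
Max prey = 64 at step 1

Answer: 64 1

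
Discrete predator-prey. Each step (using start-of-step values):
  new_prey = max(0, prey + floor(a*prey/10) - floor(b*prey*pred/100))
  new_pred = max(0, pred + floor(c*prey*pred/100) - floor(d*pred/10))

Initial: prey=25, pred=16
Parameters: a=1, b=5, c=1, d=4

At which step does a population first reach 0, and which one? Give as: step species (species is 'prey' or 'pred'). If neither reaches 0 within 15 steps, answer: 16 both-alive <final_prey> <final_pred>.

Answer: 16 both-alive 2 2

Derivation:
Step 1: prey: 25+2-20=7; pred: 16+4-6=14
Step 2: prey: 7+0-4=3; pred: 14+0-5=9
Step 3: prey: 3+0-1=2; pred: 9+0-3=6
Step 4: prey: 2+0-0=2; pred: 6+0-2=4
Step 5: prey: 2+0-0=2; pred: 4+0-1=3
Step 6: prey: 2+0-0=2; pred: 3+0-1=2
Step 7: prey: 2+0-0=2; pred: 2+0-0=2
Steps 8-15: state stable at prey=2, pred=2 (no change)
No extinction within 15 steps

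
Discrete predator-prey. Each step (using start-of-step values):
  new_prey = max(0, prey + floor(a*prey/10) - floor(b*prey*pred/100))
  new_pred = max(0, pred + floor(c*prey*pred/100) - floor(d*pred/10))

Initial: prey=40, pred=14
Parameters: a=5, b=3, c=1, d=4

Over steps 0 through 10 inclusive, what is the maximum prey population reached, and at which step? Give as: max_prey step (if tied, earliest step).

Step 1: prey: 40+20-16=44; pred: 14+5-5=14
Step 2: prey: 44+22-18=48; pred: 14+6-5=15
Step 3: prey: 48+24-21=51; pred: 15+7-6=16
Step 4: prey: 51+25-24=52; pred: 16+8-6=18
Step 5: prey: 52+26-28=50; pred: 18+9-7=20
Step 6: prey: 50+25-30=45; pred: 20+10-8=22
Step 7: prey: 45+22-29=38; pred: 22+9-8=23
Step 8: prey: 38+19-26=31; pred: 23+8-9=22
Step 9: prey: 31+15-20=26; pred: 22+6-8=20
Step 10: prey: 26+13-15=24; pred: 20+5-8=17
Max prey = 52 at step 4

Answer: 52 4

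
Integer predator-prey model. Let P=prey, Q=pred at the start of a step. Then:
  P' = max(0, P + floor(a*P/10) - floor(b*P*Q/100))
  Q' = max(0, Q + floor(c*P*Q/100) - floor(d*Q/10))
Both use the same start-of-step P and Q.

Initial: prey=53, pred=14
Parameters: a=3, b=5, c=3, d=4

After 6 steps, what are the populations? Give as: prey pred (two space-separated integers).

Answer: 0 7

Derivation:
Step 1: prey: 53+15-37=31; pred: 14+22-5=31
Step 2: prey: 31+9-48=0; pred: 31+28-12=47
Step 3: prey: 0+0-0=0; pred: 47+0-18=29
Step 4: prey: 0+0-0=0; pred: 29+0-11=18
Step 5: prey: 0+0-0=0; pred: 18+0-7=11
Step 6: prey: 0+0-0=0; pred: 11+0-4=7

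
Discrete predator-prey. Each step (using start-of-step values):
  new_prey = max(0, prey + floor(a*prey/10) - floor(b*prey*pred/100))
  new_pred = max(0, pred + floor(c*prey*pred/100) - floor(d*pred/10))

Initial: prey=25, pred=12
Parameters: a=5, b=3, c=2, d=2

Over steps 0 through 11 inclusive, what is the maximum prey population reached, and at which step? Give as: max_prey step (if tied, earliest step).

Answer: 29 2

Derivation:
Step 1: prey: 25+12-9=28; pred: 12+6-2=16
Step 2: prey: 28+14-13=29; pred: 16+8-3=21
Step 3: prey: 29+14-18=25; pred: 21+12-4=29
Step 4: prey: 25+12-21=16; pred: 29+14-5=38
Step 5: prey: 16+8-18=6; pred: 38+12-7=43
Step 6: prey: 6+3-7=2; pred: 43+5-8=40
Step 7: prey: 2+1-2=1; pred: 40+1-8=33
Step 8: prey: 1+0-0=1; pred: 33+0-6=27
Step 9: prey: 1+0-0=1; pred: 27+0-5=22
Step 10: prey: 1+0-0=1; pred: 22+0-4=18
Step 11: prey: 1+0-0=1; pred: 18+0-3=15
Max prey = 29 at step 2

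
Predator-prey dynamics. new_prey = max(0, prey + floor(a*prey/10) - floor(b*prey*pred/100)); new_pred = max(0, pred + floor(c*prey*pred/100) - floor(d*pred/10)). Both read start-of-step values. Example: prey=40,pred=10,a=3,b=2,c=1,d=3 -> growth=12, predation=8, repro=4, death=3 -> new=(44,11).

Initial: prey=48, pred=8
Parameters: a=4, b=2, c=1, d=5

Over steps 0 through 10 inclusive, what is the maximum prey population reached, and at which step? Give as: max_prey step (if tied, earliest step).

Step 1: prey: 48+19-7=60; pred: 8+3-4=7
Step 2: prey: 60+24-8=76; pred: 7+4-3=8
Step 3: prey: 76+30-12=94; pred: 8+6-4=10
Step 4: prey: 94+37-18=113; pred: 10+9-5=14
Step 5: prey: 113+45-31=127; pred: 14+15-7=22
Step 6: prey: 127+50-55=122; pred: 22+27-11=38
Step 7: prey: 122+48-92=78; pred: 38+46-19=65
Step 8: prey: 78+31-101=8; pred: 65+50-32=83
Step 9: prey: 8+3-13=0; pred: 83+6-41=48
Step 10: prey: 0+0-0=0; pred: 48+0-24=24
Max prey = 127 at step 5

Answer: 127 5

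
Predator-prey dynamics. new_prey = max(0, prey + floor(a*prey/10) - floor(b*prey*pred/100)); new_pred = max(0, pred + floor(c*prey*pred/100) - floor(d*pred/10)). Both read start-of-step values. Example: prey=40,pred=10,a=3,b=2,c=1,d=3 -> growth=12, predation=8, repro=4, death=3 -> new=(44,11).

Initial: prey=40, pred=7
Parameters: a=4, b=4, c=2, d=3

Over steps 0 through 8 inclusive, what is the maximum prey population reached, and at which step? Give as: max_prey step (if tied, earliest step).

Answer: 45 1

Derivation:
Step 1: prey: 40+16-11=45; pred: 7+5-2=10
Step 2: prey: 45+18-18=45; pred: 10+9-3=16
Step 3: prey: 45+18-28=35; pred: 16+14-4=26
Step 4: prey: 35+14-36=13; pred: 26+18-7=37
Step 5: prey: 13+5-19=0; pred: 37+9-11=35
Step 6: prey: 0+0-0=0; pred: 35+0-10=25
Step 7: prey: 0+0-0=0; pred: 25+0-7=18
Step 8: prey: 0+0-0=0; pred: 18+0-5=13
Max prey = 45 at step 1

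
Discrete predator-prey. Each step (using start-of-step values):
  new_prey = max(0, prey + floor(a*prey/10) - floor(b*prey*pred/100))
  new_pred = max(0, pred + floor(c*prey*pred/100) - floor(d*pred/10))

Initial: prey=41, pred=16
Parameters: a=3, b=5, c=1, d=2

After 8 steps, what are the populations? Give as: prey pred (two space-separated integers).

Step 1: prey: 41+12-32=21; pred: 16+6-3=19
Step 2: prey: 21+6-19=8; pred: 19+3-3=19
Step 3: prey: 8+2-7=3; pred: 19+1-3=17
Step 4: prey: 3+0-2=1; pred: 17+0-3=14
Step 5: prey: 1+0-0=1; pred: 14+0-2=12
Step 6: prey: 1+0-0=1; pred: 12+0-2=10
Step 7: prey: 1+0-0=1; pred: 10+0-2=8
Step 8: prey: 1+0-0=1; pred: 8+0-1=7

Answer: 1 7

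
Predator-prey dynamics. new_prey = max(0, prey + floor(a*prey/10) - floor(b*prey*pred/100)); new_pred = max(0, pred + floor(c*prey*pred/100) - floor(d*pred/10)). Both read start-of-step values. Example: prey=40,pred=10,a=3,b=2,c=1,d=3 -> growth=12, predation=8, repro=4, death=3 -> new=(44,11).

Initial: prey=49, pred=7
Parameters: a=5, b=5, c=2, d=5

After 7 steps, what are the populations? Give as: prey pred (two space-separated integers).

Answer: 0 6

Derivation:
Step 1: prey: 49+24-17=56; pred: 7+6-3=10
Step 2: prey: 56+28-28=56; pred: 10+11-5=16
Step 3: prey: 56+28-44=40; pred: 16+17-8=25
Step 4: prey: 40+20-50=10; pred: 25+20-12=33
Step 5: prey: 10+5-16=0; pred: 33+6-16=23
Step 6: prey: 0+0-0=0; pred: 23+0-11=12
Step 7: prey: 0+0-0=0; pred: 12+0-6=6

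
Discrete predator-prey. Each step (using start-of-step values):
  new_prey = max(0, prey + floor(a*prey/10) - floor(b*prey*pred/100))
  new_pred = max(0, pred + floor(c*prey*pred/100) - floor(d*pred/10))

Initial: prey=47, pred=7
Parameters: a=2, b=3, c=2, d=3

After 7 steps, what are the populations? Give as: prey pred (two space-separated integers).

Step 1: prey: 47+9-9=47; pred: 7+6-2=11
Step 2: prey: 47+9-15=41; pred: 11+10-3=18
Step 3: prey: 41+8-22=27; pred: 18+14-5=27
Step 4: prey: 27+5-21=11; pred: 27+14-8=33
Step 5: prey: 11+2-10=3; pred: 33+7-9=31
Step 6: prey: 3+0-2=1; pred: 31+1-9=23
Step 7: prey: 1+0-0=1; pred: 23+0-6=17

Answer: 1 17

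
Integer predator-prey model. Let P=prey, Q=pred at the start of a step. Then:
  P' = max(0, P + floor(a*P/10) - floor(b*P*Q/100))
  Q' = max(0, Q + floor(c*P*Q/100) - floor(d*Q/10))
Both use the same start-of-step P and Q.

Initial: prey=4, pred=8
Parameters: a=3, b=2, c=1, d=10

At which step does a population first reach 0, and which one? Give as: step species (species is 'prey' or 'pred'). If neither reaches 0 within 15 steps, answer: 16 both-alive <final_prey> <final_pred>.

Step 1: prey: 4+1-0=5; pred: 8+0-8=0
First extinction: pred at step 1

Answer: 1 pred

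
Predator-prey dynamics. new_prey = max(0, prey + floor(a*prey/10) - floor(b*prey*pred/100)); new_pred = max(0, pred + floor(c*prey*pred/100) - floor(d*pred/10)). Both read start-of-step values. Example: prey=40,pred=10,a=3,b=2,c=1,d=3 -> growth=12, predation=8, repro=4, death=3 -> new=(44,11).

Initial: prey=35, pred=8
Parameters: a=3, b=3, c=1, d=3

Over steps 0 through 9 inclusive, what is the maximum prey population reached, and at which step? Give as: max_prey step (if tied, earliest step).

Answer: 44 4

Derivation:
Step 1: prey: 35+10-8=37; pred: 8+2-2=8
Step 2: prey: 37+11-8=40; pred: 8+2-2=8
Step 3: prey: 40+12-9=43; pred: 8+3-2=9
Step 4: prey: 43+12-11=44; pred: 9+3-2=10
Step 5: prey: 44+13-13=44; pred: 10+4-3=11
Step 6: prey: 44+13-14=43; pred: 11+4-3=12
Step 7: prey: 43+12-15=40; pred: 12+5-3=14
Step 8: prey: 40+12-16=36; pred: 14+5-4=15
Step 9: prey: 36+10-16=30; pred: 15+5-4=16
Max prey = 44 at step 4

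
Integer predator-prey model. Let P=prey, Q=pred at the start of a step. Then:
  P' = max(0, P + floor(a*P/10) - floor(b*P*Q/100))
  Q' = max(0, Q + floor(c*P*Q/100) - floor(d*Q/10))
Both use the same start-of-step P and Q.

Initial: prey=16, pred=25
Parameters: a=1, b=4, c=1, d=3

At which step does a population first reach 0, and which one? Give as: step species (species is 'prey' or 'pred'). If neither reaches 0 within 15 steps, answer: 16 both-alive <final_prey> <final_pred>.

Step 1: prey: 16+1-16=1; pred: 25+4-7=22
Step 2: prey: 1+0-0=1; pred: 22+0-6=16
Step 3: prey: 1+0-0=1; pred: 16+0-4=12
Step 4: prey: 1+0-0=1; pred: 12+0-3=9
Step 5: prey: 1+0-0=1; pred: 9+0-2=7
Step 6: prey: 1+0-0=1; pred: 7+0-2=5
Step 7: prey: 1+0-0=1; pred: 5+0-1=4
Step 8: prey: 1+0-0=1; pred: 4+0-1=3
Step 9: prey: 1+0-0=1; pred: 3+0-0=3
Steps 10-15: state stable at prey=1, pred=3 (no change)
No extinction within 15 steps

Answer: 16 both-alive 1 3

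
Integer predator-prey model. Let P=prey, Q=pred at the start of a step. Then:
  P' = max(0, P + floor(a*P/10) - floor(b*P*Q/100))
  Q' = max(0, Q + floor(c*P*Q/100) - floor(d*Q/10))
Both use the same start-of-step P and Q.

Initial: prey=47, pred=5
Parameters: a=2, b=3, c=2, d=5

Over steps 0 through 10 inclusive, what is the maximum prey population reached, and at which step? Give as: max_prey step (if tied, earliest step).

Step 1: prey: 47+9-7=49; pred: 5+4-2=7
Step 2: prey: 49+9-10=48; pred: 7+6-3=10
Step 3: prey: 48+9-14=43; pred: 10+9-5=14
Step 4: prey: 43+8-18=33; pred: 14+12-7=19
Step 5: prey: 33+6-18=21; pred: 19+12-9=22
Step 6: prey: 21+4-13=12; pred: 22+9-11=20
Step 7: prey: 12+2-7=7; pred: 20+4-10=14
Step 8: prey: 7+1-2=6; pred: 14+1-7=8
Step 9: prey: 6+1-1=6; pred: 8+0-4=4
Step 10: prey: 6+1-0=7; pred: 4+0-2=2
Max prey = 49 at step 1

Answer: 49 1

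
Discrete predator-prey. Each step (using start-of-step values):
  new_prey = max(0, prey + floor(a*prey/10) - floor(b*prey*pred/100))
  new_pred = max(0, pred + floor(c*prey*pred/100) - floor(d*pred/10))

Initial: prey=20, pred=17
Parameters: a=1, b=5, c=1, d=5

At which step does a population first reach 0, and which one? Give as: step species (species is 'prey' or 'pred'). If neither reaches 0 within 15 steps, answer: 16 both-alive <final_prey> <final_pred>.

Step 1: prey: 20+2-17=5; pred: 17+3-8=12
Step 2: prey: 5+0-3=2; pred: 12+0-6=6
Step 3: prey: 2+0-0=2; pred: 6+0-3=3
Step 4: prey: 2+0-0=2; pred: 3+0-1=2
Step 5: prey: 2+0-0=2; pred: 2+0-1=1
Step 6: prey: 2+0-0=2; pred: 1+0-0=1
Steps 7-15: state stable at prey=2, pred=1 (no change)
No extinction within 15 steps

Answer: 16 both-alive 2 1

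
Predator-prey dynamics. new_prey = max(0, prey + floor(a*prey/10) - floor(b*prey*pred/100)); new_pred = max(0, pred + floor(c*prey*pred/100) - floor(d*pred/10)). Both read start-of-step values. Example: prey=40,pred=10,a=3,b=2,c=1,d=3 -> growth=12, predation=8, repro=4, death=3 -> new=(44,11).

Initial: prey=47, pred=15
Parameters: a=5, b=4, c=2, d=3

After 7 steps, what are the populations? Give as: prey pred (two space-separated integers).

Step 1: prey: 47+23-28=42; pred: 15+14-4=25
Step 2: prey: 42+21-42=21; pred: 25+21-7=39
Step 3: prey: 21+10-32=0; pred: 39+16-11=44
Step 4: prey: 0+0-0=0; pred: 44+0-13=31
Step 5: prey: 0+0-0=0; pred: 31+0-9=22
Step 6: prey: 0+0-0=0; pred: 22+0-6=16
Step 7: prey: 0+0-0=0; pred: 16+0-4=12

Answer: 0 12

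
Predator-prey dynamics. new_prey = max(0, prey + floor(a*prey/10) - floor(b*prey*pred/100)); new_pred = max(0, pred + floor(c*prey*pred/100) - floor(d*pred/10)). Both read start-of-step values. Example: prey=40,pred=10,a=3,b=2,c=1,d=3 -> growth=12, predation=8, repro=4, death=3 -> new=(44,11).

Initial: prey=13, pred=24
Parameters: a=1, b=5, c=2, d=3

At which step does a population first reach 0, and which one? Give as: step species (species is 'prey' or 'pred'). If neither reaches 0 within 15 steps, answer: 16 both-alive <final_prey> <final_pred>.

Step 1: prey: 13+1-15=0; pred: 24+6-7=23
First extinction: prey at step 1

Answer: 1 prey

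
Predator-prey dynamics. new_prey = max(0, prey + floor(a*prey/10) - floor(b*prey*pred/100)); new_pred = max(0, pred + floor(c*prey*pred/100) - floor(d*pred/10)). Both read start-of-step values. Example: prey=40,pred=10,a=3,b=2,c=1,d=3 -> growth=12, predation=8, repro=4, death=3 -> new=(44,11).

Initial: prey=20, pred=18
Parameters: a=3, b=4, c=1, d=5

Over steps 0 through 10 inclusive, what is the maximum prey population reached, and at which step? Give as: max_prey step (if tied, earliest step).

Answer: 49 10

Derivation:
Step 1: prey: 20+6-14=12; pred: 18+3-9=12
Step 2: prey: 12+3-5=10; pred: 12+1-6=7
Step 3: prey: 10+3-2=11; pred: 7+0-3=4
Step 4: prey: 11+3-1=13; pred: 4+0-2=2
Step 5: prey: 13+3-1=15; pred: 2+0-1=1
Step 6: prey: 15+4-0=19; pred: 1+0-0=1
Step 7: prey: 19+5-0=24; pred: 1+0-0=1
Step 8: prey: 24+7-0=31; pred: 1+0-0=1
Step 9: prey: 31+9-1=39; pred: 1+0-0=1
Step 10: prey: 39+11-1=49; pred: 1+0-0=1
Max prey = 49 at step 10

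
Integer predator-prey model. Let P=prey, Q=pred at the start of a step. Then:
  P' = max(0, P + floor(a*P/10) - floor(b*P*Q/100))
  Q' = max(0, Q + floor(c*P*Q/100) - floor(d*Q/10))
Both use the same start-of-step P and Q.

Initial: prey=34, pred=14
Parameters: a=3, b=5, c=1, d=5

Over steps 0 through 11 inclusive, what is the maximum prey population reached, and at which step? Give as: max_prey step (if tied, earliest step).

Answer: 63 11

Derivation:
Step 1: prey: 34+10-23=21; pred: 14+4-7=11
Step 2: prey: 21+6-11=16; pred: 11+2-5=8
Step 3: prey: 16+4-6=14; pred: 8+1-4=5
Step 4: prey: 14+4-3=15; pred: 5+0-2=3
Step 5: prey: 15+4-2=17; pred: 3+0-1=2
Step 6: prey: 17+5-1=21; pred: 2+0-1=1
Step 7: prey: 21+6-1=26; pred: 1+0-0=1
Step 8: prey: 26+7-1=32; pred: 1+0-0=1
Step 9: prey: 32+9-1=40; pred: 1+0-0=1
Step 10: prey: 40+12-2=50; pred: 1+0-0=1
Step 11: prey: 50+15-2=63; pred: 1+0-0=1
Max prey = 63 at step 11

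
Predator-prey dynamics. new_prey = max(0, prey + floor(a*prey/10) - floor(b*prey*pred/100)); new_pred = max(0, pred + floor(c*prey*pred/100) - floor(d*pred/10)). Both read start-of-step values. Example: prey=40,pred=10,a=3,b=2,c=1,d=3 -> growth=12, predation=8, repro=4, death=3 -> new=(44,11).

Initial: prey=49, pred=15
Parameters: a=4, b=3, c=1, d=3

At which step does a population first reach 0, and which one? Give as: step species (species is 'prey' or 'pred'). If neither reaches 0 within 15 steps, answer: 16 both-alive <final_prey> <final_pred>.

Answer: 16 both-alive 27 6

Derivation:
Step 1: prey: 49+19-22=46; pred: 15+7-4=18
Step 2: prey: 46+18-24=40; pred: 18+8-5=21
Step 3: prey: 40+16-25=31; pred: 21+8-6=23
Step 4: prey: 31+12-21=22; pred: 23+7-6=24
Step 5: prey: 22+8-15=15; pred: 24+5-7=22
Step 6: prey: 15+6-9=12; pred: 22+3-6=19
Step 7: prey: 12+4-6=10; pred: 19+2-5=16
Step 8: prey: 10+4-4=10; pred: 16+1-4=13
Step 9: prey: 10+4-3=11; pred: 13+1-3=11
Step 10: prey: 11+4-3=12; pred: 11+1-3=9
Step 11: prey: 12+4-3=13; pred: 9+1-2=8
Step 12: prey: 13+5-3=15; pred: 8+1-2=7
Step 13: prey: 15+6-3=18; pred: 7+1-2=6
Step 14: prey: 18+7-3=22; pred: 6+1-1=6
Step 15: prey: 22+8-3=27; pred: 6+1-1=6
No extinction within 15 steps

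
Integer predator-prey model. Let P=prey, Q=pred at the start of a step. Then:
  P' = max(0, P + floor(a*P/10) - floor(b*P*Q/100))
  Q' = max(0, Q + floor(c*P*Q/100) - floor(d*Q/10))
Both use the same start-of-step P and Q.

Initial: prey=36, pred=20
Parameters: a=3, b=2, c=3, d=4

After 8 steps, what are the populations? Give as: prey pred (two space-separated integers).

Step 1: prey: 36+10-14=32; pred: 20+21-8=33
Step 2: prey: 32+9-21=20; pred: 33+31-13=51
Step 3: prey: 20+6-20=6; pred: 51+30-20=61
Step 4: prey: 6+1-7=0; pred: 61+10-24=47
Step 5: prey: 0+0-0=0; pred: 47+0-18=29
Step 6: prey: 0+0-0=0; pred: 29+0-11=18
Step 7: prey: 0+0-0=0; pred: 18+0-7=11
Step 8: prey: 0+0-0=0; pred: 11+0-4=7

Answer: 0 7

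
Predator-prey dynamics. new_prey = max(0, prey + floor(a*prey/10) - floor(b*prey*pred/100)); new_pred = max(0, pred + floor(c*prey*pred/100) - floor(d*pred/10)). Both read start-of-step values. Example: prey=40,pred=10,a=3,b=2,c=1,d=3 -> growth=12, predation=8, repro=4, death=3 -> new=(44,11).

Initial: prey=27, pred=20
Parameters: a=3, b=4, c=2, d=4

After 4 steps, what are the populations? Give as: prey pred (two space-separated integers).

Answer: 2 9

Derivation:
Step 1: prey: 27+8-21=14; pred: 20+10-8=22
Step 2: prey: 14+4-12=6; pred: 22+6-8=20
Step 3: prey: 6+1-4=3; pred: 20+2-8=14
Step 4: prey: 3+0-1=2; pred: 14+0-5=9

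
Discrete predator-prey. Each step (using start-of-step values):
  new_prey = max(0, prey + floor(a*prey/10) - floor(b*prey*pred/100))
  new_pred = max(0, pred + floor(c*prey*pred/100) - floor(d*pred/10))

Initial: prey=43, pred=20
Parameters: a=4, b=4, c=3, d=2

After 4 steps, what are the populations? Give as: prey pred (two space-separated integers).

Answer: 0 42

Derivation:
Step 1: prey: 43+17-34=26; pred: 20+25-4=41
Step 2: prey: 26+10-42=0; pred: 41+31-8=64
Step 3: prey: 0+0-0=0; pred: 64+0-12=52
Step 4: prey: 0+0-0=0; pred: 52+0-10=42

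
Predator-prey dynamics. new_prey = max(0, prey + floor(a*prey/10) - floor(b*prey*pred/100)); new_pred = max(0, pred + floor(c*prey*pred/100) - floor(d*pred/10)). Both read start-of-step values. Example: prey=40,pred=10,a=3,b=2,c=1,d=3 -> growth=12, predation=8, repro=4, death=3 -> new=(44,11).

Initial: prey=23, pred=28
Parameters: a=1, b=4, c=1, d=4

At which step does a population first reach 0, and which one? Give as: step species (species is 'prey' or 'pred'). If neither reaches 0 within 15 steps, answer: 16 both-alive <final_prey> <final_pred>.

Answer: 1 prey

Derivation:
Step 1: prey: 23+2-25=0; pred: 28+6-11=23
First extinction: prey at step 1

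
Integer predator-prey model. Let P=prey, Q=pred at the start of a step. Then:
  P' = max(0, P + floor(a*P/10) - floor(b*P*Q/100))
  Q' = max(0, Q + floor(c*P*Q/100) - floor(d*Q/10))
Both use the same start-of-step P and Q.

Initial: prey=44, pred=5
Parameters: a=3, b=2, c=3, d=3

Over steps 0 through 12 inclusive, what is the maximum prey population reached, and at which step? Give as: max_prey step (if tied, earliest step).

Answer: 58 2

Derivation:
Step 1: prey: 44+13-4=53; pred: 5+6-1=10
Step 2: prey: 53+15-10=58; pred: 10+15-3=22
Step 3: prey: 58+17-25=50; pred: 22+38-6=54
Step 4: prey: 50+15-54=11; pred: 54+81-16=119
Step 5: prey: 11+3-26=0; pred: 119+39-35=123
Step 6: prey: 0+0-0=0; pred: 123+0-36=87
Step 7: prey: 0+0-0=0; pred: 87+0-26=61
Step 8: prey: 0+0-0=0; pred: 61+0-18=43
Step 9: prey: 0+0-0=0; pred: 43+0-12=31
Step 10: prey: 0+0-0=0; pred: 31+0-9=22
Step 11: prey: 0+0-0=0; pred: 22+0-6=16
Step 12: prey: 0+0-0=0; pred: 16+0-4=12
Max prey = 58 at step 2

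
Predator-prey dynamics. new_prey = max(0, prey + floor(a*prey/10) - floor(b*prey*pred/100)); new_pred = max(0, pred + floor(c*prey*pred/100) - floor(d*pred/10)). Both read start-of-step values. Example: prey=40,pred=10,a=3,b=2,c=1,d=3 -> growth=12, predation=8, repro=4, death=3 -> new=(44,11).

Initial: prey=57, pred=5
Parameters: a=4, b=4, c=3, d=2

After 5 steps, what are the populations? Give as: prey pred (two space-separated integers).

Answer: 0 66

Derivation:
Step 1: prey: 57+22-11=68; pred: 5+8-1=12
Step 2: prey: 68+27-32=63; pred: 12+24-2=34
Step 3: prey: 63+25-85=3; pred: 34+64-6=92
Step 4: prey: 3+1-11=0; pred: 92+8-18=82
Step 5: prey: 0+0-0=0; pred: 82+0-16=66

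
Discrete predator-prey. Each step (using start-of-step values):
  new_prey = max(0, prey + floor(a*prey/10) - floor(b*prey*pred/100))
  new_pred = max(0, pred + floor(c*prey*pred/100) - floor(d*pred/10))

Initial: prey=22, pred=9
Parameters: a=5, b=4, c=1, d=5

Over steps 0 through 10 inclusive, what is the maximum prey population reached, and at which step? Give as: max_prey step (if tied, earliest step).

Step 1: prey: 22+11-7=26; pred: 9+1-4=6
Step 2: prey: 26+13-6=33; pred: 6+1-3=4
Step 3: prey: 33+16-5=44; pred: 4+1-2=3
Step 4: prey: 44+22-5=61; pred: 3+1-1=3
Step 5: prey: 61+30-7=84; pred: 3+1-1=3
Step 6: prey: 84+42-10=116; pred: 3+2-1=4
Step 7: prey: 116+58-18=156; pred: 4+4-2=6
Step 8: prey: 156+78-37=197; pred: 6+9-3=12
Step 9: prey: 197+98-94=201; pred: 12+23-6=29
Step 10: prey: 201+100-233=68; pred: 29+58-14=73
Max prey = 201 at step 9

Answer: 201 9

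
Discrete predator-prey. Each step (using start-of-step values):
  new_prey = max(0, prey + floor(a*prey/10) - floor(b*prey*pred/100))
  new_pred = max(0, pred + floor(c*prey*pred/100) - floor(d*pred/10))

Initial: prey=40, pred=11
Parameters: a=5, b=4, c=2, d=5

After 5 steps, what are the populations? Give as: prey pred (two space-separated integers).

Step 1: prey: 40+20-17=43; pred: 11+8-5=14
Step 2: prey: 43+21-24=40; pred: 14+12-7=19
Step 3: prey: 40+20-30=30; pred: 19+15-9=25
Step 4: prey: 30+15-30=15; pred: 25+15-12=28
Step 5: prey: 15+7-16=6; pred: 28+8-14=22

Answer: 6 22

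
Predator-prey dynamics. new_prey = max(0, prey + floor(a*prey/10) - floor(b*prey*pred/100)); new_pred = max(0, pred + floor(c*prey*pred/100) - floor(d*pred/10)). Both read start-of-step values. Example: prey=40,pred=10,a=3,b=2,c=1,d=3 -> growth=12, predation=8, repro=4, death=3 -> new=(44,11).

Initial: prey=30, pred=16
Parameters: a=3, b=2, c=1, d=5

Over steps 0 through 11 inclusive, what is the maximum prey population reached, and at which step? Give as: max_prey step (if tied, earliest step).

Step 1: prey: 30+9-9=30; pred: 16+4-8=12
Step 2: prey: 30+9-7=32; pred: 12+3-6=9
Step 3: prey: 32+9-5=36; pred: 9+2-4=7
Step 4: prey: 36+10-5=41; pred: 7+2-3=6
Step 5: prey: 41+12-4=49; pred: 6+2-3=5
Step 6: prey: 49+14-4=59; pred: 5+2-2=5
Step 7: prey: 59+17-5=71; pred: 5+2-2=5
Step 8: prey: 71+21-7=85; pred: 5+3-2=6
Step 9: prey: 85+25-10=100; pred: 6+5-3=8
Step 10: prey: 100+30-16=114; pred: 8+8-4=12
Step 11: prey: 114+34-27=121; pred: 12+13-6=19
Max prey = 121 at step 11

Answer: 121 11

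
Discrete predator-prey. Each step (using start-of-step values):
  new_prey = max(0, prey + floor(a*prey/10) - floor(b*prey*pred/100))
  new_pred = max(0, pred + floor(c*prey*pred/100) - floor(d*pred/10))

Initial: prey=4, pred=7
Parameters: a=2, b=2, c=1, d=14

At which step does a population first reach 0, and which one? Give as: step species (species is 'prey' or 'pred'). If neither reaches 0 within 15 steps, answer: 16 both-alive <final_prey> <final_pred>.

Step 1: prey: 4+0-0=4; pred: 7+0-9=0
First extinction: pred at step 1

Answer: 1 pred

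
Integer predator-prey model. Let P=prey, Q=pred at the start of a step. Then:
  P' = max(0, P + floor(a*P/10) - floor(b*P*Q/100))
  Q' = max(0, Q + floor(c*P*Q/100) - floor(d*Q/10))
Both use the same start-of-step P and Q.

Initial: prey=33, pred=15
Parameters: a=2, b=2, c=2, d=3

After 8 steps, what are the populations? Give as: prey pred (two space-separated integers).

Step 1: prey: 33+6-9=30; pred: 15+9-4=20
Step 2: prey: 30+6-12=24; pred: 20+12-6=26
Step 3: prey: 24+4-12=16; pred: 26+12-7=31
Step 4: prey: 16+3-9=10; pred: 31+9-9=31
Step 5: prey: 10+2-6=6; pred: 31+6-9=28
Step 6: prey: 6+1-3=4; pred: 28+3-8=23
Step 7: prey: 4+0-1=3; pred: 23+1-6=18
Step 8: prey: 3+0-1=2; pred: 18+1-5=14

Answer: 2 14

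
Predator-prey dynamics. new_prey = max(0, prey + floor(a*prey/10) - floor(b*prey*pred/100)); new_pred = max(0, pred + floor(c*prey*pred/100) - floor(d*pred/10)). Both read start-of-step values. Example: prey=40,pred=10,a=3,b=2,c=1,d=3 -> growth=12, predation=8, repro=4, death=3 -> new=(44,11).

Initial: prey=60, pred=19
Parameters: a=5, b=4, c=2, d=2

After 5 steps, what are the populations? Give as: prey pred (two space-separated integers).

Step 1: prey: 60+30-45=45; pred: 19+22-3=38
Step 2: prey: 45+22-68=0; pred: 38+34-7=65
Step 3: prey: 0+0-0=0; pred: 65+0-13=52
Step 4: prey: 0+0-0=0; pred: 52+0-10=42
Step 5: prey: 0+0-0=0; pred: 42+0-8=34

Answer: 0 34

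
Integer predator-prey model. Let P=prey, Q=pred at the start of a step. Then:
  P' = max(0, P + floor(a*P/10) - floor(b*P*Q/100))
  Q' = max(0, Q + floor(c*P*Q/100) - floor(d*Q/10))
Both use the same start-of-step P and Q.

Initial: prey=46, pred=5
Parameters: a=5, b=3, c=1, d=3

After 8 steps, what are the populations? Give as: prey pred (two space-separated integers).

Step 1: prey: 46+23-6=63; pred: 5+2-1=6
Step 2: prey: 63+31-11=83; pred: 6+3-1=8
Step 3: prey: 83+41-19=105; pred: 8+6-2=12
Step 4: prey: 105+52-37=120; pred: 12+12-3=21
Step 5: prey: 120+60-75=105; pred: 21+25-6=40
Step 6: prey: 105+52-126=31; pred: 40+42-12=70
Step 7: prey: 31+15-65=0; pred: 70+21-21=70
Step 8: prey: 0+0-0=0; pred: 70+0-21=49

Answer: 0 49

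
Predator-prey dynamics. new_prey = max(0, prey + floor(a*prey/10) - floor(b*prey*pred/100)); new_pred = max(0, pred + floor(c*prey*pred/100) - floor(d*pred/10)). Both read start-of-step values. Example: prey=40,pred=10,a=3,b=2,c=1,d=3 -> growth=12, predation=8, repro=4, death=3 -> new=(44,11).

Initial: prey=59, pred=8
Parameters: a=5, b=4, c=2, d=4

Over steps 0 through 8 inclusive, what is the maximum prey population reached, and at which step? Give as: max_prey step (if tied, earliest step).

Step 1: prey: 59+29-18=70; pred: 8+9-3=14
Step 2: prey: 70+35-39=66; pred: 14+19-5=28
Step 3: prey: 66+33-73=26; pred: 28+36-11=53
Step 4: prey: 26+13-55=0; pred: 53+27-21=59
Step 5: prey: 0+0-0=0; pred: 59+0-23=36
Step 6: prey: 0+0-0=0; pred: 36+0-14=22
Step 7: prey: 0+0-0=0; pred: 22+0-8=14
Step 8: prey: 0+0-0=0; pred: 14+0-5=9
Max prey = 70 at step 1

Answer: 70 1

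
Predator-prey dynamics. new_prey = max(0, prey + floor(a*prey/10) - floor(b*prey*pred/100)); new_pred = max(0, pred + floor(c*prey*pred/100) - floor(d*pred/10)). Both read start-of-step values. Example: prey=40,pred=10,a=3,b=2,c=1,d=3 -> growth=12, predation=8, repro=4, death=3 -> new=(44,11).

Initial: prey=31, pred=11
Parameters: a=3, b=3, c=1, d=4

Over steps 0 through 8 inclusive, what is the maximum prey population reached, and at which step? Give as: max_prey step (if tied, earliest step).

Answer: 46 8

Derivation:
Step 1: prey: 31+9-10=30; pred: 11+3-4=10
Step 2: prey: 30+9-9=30; pred: 10+3-4=9
Step 3: prey: 30+9-8=31; pred: 9+2-3=8
Step 4: prey: 31+9-7=33; pred: 8+2-3=7
Step 5: prey: 33+9-6=36; pred: 7+2-2=7
Step 6: prey: 36+10-7=39; pred: 7+2-2=7
Step 7: prey: 39+11-8=42; pred: 7+2-2=7
Step 8: prey: 42+12-8=46; pred: 7+2-2=7
Max prey = 46 at step 8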